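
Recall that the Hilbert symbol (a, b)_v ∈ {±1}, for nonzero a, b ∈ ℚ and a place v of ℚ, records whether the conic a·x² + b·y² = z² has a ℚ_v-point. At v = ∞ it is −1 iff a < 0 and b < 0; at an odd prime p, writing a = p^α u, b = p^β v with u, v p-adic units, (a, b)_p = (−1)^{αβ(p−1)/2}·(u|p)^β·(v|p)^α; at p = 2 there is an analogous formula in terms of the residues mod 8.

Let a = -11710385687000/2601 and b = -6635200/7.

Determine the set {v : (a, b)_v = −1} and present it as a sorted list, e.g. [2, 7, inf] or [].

[2, 13, 29, inf]

(a, b) ≡ (-116870, -29029) mod (ℚ^×)²; places V = {2, 3, 5, 7, 11, 13, 17, 29, 31, ∞}.
(a,b)_7: α=2, u≡2; β=-1, v≡2 (mod 7); (2|7)=+1, (2|7)=+1; sign (−1)^0·+1^-1·+1^2 = +1.
(a,b)_3: α=-2, u≡1; β=0, v≡2 (mod 3); (1|3)=+1, (2|3)=-1; sign (−1)^0·+1^0·-1^-2 = +1.
(a,b)_11: α=2, u≡9; β=1, v≡1 (mod 11); (9|11)=+1, (1|11)=+1; sign (−1)^0·+1^1·+1^2 = +1.
(a,b)_29: α=1, u≡23; β=1, v≡18 (mod 29); (23|29)=+1, (18|29)=-1; sign (−1)^0·+1^1·-1^1 = -1.
(a,b)_2: α=3, β=6; u≡5, v≡3 (mod 8); ε(u)ε(v)=0·1, αω(v)=3·1, βω(u)=6·1; sum ≡ 1  ⇒  -1.
(a,b)_13: α=3, u≡2; β=1, v≡12 (mod 13); (2|13)=-1, (12|13)=+1; sign (−1)^0·-1^1·+1^3 = -1.
(a,b)_∞: sgn(-116870)=−, sgn(-29029)=−, so -1.
(a,b)_31: α=1, u≡26; β=0, v≡19 (mod 31); (26|31)=-1, (19|31)=+1; sign (−1)^0·-1^0·+1^1 = +1.
(a,b)_5: α=3, u≡4; β=2, v≡1 (mod 5); (4|5)=+1, (1|5)=+1; sign (−1)^0·+1^2·+1^3 = +1.
(a,b)_17: α=-2, u≡5; β=0, v≡10 (mod 17); (5|17)=-1, (10|17)=-1; sign (−1)^0·-1^0·-1^-2 = +1.
|Ram(-116870, -29029)| = 4, even; anisotropic at {2, 13, 29, ∞}.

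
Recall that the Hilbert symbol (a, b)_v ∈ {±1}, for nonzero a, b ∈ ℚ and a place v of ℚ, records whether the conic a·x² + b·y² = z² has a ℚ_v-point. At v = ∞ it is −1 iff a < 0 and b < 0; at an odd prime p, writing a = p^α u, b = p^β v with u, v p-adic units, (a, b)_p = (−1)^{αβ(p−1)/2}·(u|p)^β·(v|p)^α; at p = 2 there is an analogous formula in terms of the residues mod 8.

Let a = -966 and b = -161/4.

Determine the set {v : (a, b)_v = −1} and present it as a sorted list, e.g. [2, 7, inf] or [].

(a, b) ≡ (-966, -161) mod (ℚ^×)²; places V = {2, 3, 7, 23, ∞}.
(a,b)_7: α=1, u≡2; β=1, v≡3 (mod 7); (2|7)=+1, (3|7)=-1; sign (−1)^1·+1^1·-1^1 = +1.
(a,b)_2: α=1, β=-2; u≡5, v≡7 (mod 8); ε(u)ε(v)=0·1, αω(v)=1·0, βω(u)=-2·1; sum ≡ 0  ⇒  +1.
(a,b)_3: α=1, u≡2; β=0, v≡1 (mod 3); (2|3)=-1, (1|3)=+1; sign (−1)^0·-1^0·+1^1 = +1.
(a,b)_23: α=1, u≡4; β=1, v≡4 (mod 23); (4|23)=+1, (4|23)=+1; sign (−1)^1·+1^1·+1^1 = -1.
(a,b)_∞: sgn(-966)=−, sgn(-161)=−, so -1.
Ram(-966, -161) = {23, ∞}; no ℚ_23-point on the conic.

[23, inf]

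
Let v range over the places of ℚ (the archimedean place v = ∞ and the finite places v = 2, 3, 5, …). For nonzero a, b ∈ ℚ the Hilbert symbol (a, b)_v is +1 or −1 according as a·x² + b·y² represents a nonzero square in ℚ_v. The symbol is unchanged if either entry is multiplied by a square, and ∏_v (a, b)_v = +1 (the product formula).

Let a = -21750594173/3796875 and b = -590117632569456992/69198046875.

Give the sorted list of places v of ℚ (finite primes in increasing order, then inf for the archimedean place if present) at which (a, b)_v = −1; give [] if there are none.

Mod squares: a ≡ -231, b ≡ -546. Check v ∈ {∞, 2, 3, 5, 7, 11, 13}.
v=13: a=13^0·(≡1), b=13^1·(≡12) mod 13; (1|13)=+1, (12|13)=+1; (−1)^{0·1·6}·(+1)^1·(+1)^0 = +1.
v=2: v_2(a)=0, v_2(b)=5; units ≡ 1, 7 (mod 8); ε·ε+αω+βω = 0·1+0·0+5·0 ≡ 0  ⇒  (a,b)_2 = +1.
v=7: a=7^11·(≡2), b=7^13·(≡5) mod 7; (2|7)=+1, (5|7)=-1; (−1)^{11·13·3}·(+1)^13·(-1)^11 = +1.
v=11: a=11^1·(≡3), b=11^4·(≡4) mod 11; (3|11)=+1, (4|11)=+1; (−1)^{1·4·5}·(+1)^4·(+1)^1 = +1.
v=3: a=3^-5·(≡1), b=3^-11·(≡1) mod 3; (1|3)=+1, (1|3)=+1; (−1)^{-5·-11·1}·(+1)^-11·(+1)^-5 = -1.
v=∞: -231 < 0 and -546 < 0  ⇒  (a,b)_∞ = -1.
v=5: a=5^-6·(≡4), b=5^-8·(≡4) mod 5; (4|5)=+1, (4|5)=+1; (−1)^{-6·-8·2}·(+1)^-8·(+1)^-6 = +1.
(-231, -546 / ℚ) ramifies at {3, ∞}: a division algebra.

[3, inf]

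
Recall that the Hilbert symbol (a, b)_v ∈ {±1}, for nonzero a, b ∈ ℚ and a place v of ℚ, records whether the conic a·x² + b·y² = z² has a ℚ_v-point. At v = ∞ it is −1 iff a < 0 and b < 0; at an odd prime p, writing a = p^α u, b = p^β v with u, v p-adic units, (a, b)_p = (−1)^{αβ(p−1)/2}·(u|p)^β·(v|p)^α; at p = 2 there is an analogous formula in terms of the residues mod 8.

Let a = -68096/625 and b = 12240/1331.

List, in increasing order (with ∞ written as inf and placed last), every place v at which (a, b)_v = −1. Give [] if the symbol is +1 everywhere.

Mod squares: a ≡ -266, b ≡ 935. Check v ∈ {∞, 2, 3, 5, 7, 11, 17, 19}.
v=19: a=19^1·(≡6), b=19^0·(≡4) mod 19; (6|19)=+1, (4|19)=+1; (−1)^{1·0·9}·(+1)^0·(+1)^1 = +1.
v=5: a=5^-4·(≡4), b=5^1·(≡3) mod 5; (4|5)=+1, (3|5)=-1; (−1)^{-4·1·2}·(+1)^1·(-1)^-4 = +1.
v=7: a=7^1·(≡1), b=7^0·(≡4) mod 7; (1|7)=+1, (4|7)=+1; (−1)^{1·0·3}·(+1)^0·(+1)^1 = +1.
v=3: a=3^0·(≡1), b=3^2·(≡2) mod 3; (1|3)=+1, (2|3)=-1; (−1)^{0·2·1}·(+1)^2·(-1)^0 = +1.
v=11: a=11^0·(≡3), b=11^-3·(≡8) mod 11; (3|11)=+1, (8|11)=-1; (−1)^{0·-3·5}·(+1)^-3·(-1)^0 = +1.
v=17: a=17^0·(≡7), b=17^1·(≡8) mod 17; (7|17)=-1, (8|17)=+1; (−1)^{0·1·8}·(-1)^1·(+1)^0 = -1.
v=∞: -266 < 0 and 935 > 0  ⇒  (a,b)_∞ = +1.
v=2: v_2(a)=9, v_2(b)=4; units ≡ 3, 7 (mod 8); ε·ε+αω+βω = 1·1+9·0+4·1 ≡ 1  ⇒  (a,b)_2 = -1.
(-266, 935 / ℚ) ramifies at {2, 17}: a division algebra.

[2, 17]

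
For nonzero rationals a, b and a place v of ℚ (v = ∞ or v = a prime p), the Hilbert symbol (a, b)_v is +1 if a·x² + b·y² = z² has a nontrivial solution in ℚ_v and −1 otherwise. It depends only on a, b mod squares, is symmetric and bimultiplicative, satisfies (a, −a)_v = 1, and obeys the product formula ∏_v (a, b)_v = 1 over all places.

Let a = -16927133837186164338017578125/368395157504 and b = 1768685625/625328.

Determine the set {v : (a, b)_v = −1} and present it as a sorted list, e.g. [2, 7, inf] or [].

[2, 17, 19, 23]

(a, b) ≡ (-32932757, 230299) mod (ℚ^×)²; places V = {2, 3, 5, 7, 11, 13, 17, 19, 23, 31, 41, ∞}.
(a,b)_2: α=-20, β=-4; u≡3, v≡3 (mod 8); ε(u)ε(v)=1·1, αω(v)=-20·1, βω(u)=-4·1; sum ≡ 1  ⇒  -1.
(a,b)_5: α=10, u≡3; β=4, v≡4 (mod 5); (3|5)=-1, (4|5)=+1; sign (−1)^0·-1^4·+1^10 = +1.
(a,b)_13: α=3, u≡8; β=0, v≡9 (mod 13); (8|13)=-1, (9|13)=+1; sign (−1)^0·-1^0·+1^3 = +1.
(a,b)_7: α=2, u≡5; β=2, v≡5 (mod 7); (5|7)=-1, (5|7)=-1; sign (−1)^0·-1^2·-1^2 = +1.
(a,b)_19: α=-1, u≡2; β=-1, v≡10 (mod 19); (2|19)=-1, (10|19)=-1; sign (−1)^1·-1^-1·-1^-1 = -1.
(a,b)_17: α=3, u≡3; β=-1, v≡9 (mod 17); (3|17)=-1, (9|17)=+1; sign (−1)^0·-1^-1·+1^3 = -1.
(a,b)_23: α=1, u≡18; β=1, v≡12 (mod 23); (18|23)=+1, (12|23)=+1; sign (−1)^1·+1^1·+1^1 = -1.
(a,b)_41: α=-2, u≡31; β=0, v≡33 (mod 41); (31|41)=+1, (33|41)=+1; sign (−1)^0·+1^0·+1^-2 = +1.
(a,b)_11: α=-1, u≡1; β=-2, v≡4 (mod 11); (1|11)=+1, (4|11)=+1; sign (−1)^0·+1^-2·+1^-1 = +1.
(a,b)_∞: sgn(-32932757)=−, sgn(230299)=+, so +1.
(a,b)_31: α=3, u≡13; β=1, v≡10 (mod 31); (13|31)=-1, (10|31)=+1; sign (−1)^1·-1^1·+1^3 = +1.
(a,b)_3: α=14, u≡1; β=4, v≡1 (mod 3); (1|3)=+1, (1|3)=+1; sign (−1)^0·+1^4·+1^14 = +1.
Ram(-32932757, 230299) = {2, 17, 19, 23}; no ℚ_2-point on the conic.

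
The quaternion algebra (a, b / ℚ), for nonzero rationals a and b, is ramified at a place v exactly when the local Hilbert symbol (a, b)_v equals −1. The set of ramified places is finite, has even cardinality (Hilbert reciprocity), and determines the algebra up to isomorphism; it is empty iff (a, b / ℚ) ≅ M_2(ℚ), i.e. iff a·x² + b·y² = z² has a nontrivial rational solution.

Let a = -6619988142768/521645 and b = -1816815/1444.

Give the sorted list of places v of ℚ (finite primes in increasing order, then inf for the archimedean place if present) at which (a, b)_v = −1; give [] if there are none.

[7, 11, 13, inf]

(a, b) ≡ (-15, -15015) mod (ℚ^×)²; places V = {2, 3, 5, 7, 11, 13, 17, 19, 53, ∞}.
(a,b)_2: α=4, β=-2; u≡1, v≡1 (mod 8); ε(u)ε(v)=0·0, αω(v)=4·0, βω(u)=-2·0; sum ≡ 0  ⇒  +1.
(a,b)_53: α=2, u≡43; β=0, v≡6 (mod 53); (43|53)=+1, (6|53)=+1; sign (−1)^0·+1^0·+1^2 = +1.
(a,b)_3: α=1, u≡1; β=1, v≡2 (mod 3); (1|3)=+1, (2|3)=-1; sign (−1)^1·+1^1·-1^1 = +1.
(a,b)_7: α=4, u≡5; β=1, v≡4 (mod 7); (5|7)=-1, (4|7)=+1; sign (−1)^0·-1^1·+1^4 = -1.
(a,b)_11: α=2, u≡2; β=3, v≡7 (mod 11); (2|11)=-1, (7|11)=-1; sign (−1)^0·-1^3·-1^2 = -1.
(a,b)_19: α=-2, u≡5; β=-2, v≡15 (mod 19); (5|19)=+1, (15|19)=-1; sign (−1)^0·+1^-2·-1^-2 = +1.
(a,b)_∞: sgn(-15)=−, sgn(-15015)=−, so -1.
(a,b)_13: α=2, u≡2; β=1, v≡8 (mod 13); (2|13)=-1, (8|13)=-1; sign (−1)^0·-1^1·-1^2 = -1.
(a,b)_5: α=-1, u≡3; β=1, v≡3 (mod 5); (3|5)=-1, (3|5)=-1; sign (−1)^0·-1^1·-1^-1 = +1.
(a,b)_17: α=-2, u≡2; β=0, v≡8 (mod 17); (2|17)=+1, (8|17)=+1; sign (−1)^0·+1^0·+1^-2 = +1.
|Ram(-15, -15015)| = 4, even; anisotropic at {7, 11, 13, ∞}.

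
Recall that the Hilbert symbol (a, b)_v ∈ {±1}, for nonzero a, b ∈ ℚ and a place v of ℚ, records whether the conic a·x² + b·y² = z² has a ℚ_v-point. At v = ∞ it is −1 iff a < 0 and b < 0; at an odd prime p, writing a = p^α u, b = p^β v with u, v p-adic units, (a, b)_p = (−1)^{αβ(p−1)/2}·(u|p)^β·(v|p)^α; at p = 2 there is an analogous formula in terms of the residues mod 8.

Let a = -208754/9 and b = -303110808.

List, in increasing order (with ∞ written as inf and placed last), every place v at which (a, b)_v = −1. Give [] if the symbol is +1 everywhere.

[2, inf]

(a, b) ≡ (-208754, -626262) mod (ℚ^×)²; places V = {2, 3, 7, 11, 13, 31, 37, ∞}.
(a,b)_3: α=-2, u≡1; β=1, v≡1 (mod 3); (1|3)=+1, (1|3)=+1; sign (−1)^0·+1^1·+1^-2 = +1.
(a,b)_7: α=1, u≡6; β=1, v≡1 (mod 7); (6|7)=-1, (1|7)=+1; sign (−1)^1·-1^1·+1^1 = +1.
(a,b)_∞: sgn(-208754)=−, sgn(-626262)=−, so -1.
(a,b)_2: α=1, β=3; u≡7, v≡5 (mod 8); ε(u)ε(v)=1·0, αω(v)=1·1, βω(u)=3·0; sum ≡ 1  ⇒  -1.
(a,b)_11: α=0, u≡9; β=2, v≡4 (mod 11); (9|11)=+1, (4|11)=+1; sign (−1)^0·+1^2·+1^0 = +1.
(a,b)_13: α=1, u≡4; β=1, v≡12 (mod 13); (4|13)=+1, (12|13)=+1; sign (−1)^0·+1^1·+1^1 = +1.
(a,b)_37: α=1, u≡35; β=1, v≡23 (mod 37); (35|37)=-1, (23|37)=-1; sign (−1)^0·-1^1·-1^1 = +1.
(a,b)_31: α=1, u≡13; β=1, v≡4 (mod 31); (13|31)=-1, (4|31)=+1; sign (−1)^1·-1^1·+1^1 = +1.
(-208754, -626262 / ℚ) ramifies at {2, ∞}: a division algebra.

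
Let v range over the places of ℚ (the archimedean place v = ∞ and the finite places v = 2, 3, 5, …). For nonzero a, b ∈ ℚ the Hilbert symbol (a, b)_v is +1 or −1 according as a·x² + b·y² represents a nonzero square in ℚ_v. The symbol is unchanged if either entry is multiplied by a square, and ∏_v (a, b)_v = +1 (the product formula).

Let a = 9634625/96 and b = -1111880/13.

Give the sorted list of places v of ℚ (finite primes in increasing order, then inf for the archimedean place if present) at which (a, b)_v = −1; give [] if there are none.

[2, 7]

(a, b) ≡ (390, -10010) mod (ℚ^×)²; places V = {2, 3, 5, 7, 11, 13, 19, ∞}.
(a,b)_5: α=3, u≡2; β=1, v≡3 (mod 5); (2|5)=-1, (3|5)=-1; sign (−1)^0·-1^1·-1^3 = +1.
(a,b)_3: α=-1, u≡1; β=0, v≡1 (mod 3); (1|3)=+1, (1|3)=+1; sign (−1)^0·+1^0·+1^-1 = +1.
(a,b)_2: α=-5, β=3; u≡3, v≡3 (mod 8); ε(u)ε(v)=1·1, αω(v)=-5·1, βω(u)=3·1; sum ≡ 1  ⇒  -1.
(a,b)_7: α=2, u≡6; β=1, v≡3 (mod 7); (6|7)=-1, (3|7)=-1; sign (−1)^0·-1^1·-1^2 = -1.
(a,b)_11: α=2, u≡5; β=1, v≡5 (mod 11); (5|11)=+1, (5|11)=+1; sign (−1)^0·+1^1·+1^2 = +1.
(a,b)_∞: sgn(390)=+, sgn(-10010)=−, so +1.
(a,b)_13: α=1, u≡12; β=-1, v≡10 (mod 13); (12|13)=+1, (10|13)=+1; sign (−1)^0·+1^-1·+1^1 = +1.
(a,b)_19: α=0, u≡10; β=2, v≡13 (mod 19); (10|19)=-1, (13|19)=-1; sign (−1)^0·-1^2·-1^0 = +1.
Ram(390, -10010) = {2, 7}; no ℚ_2-point on the conic.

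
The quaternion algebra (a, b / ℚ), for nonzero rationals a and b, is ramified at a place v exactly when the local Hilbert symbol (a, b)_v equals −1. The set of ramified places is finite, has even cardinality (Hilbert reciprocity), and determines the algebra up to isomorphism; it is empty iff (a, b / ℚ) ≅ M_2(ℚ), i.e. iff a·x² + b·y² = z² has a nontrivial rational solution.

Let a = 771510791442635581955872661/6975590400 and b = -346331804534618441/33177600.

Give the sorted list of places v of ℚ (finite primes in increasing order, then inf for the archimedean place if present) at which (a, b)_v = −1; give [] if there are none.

(a, b) ≡ (8789, -102641) mod (ℚ^×)²; places V = {2, 3, 5, 7, 11, 17, 19, 29, 31, 43, 47, ∞}.
(a,b)_3: α=-4, u≡2; β=-4, v≡1 (mod 3); (2|3)=-1, (1|3)=+1; sign (−1)^0·-1^-4·+1^-4 = +1.
(a,b)_7: α=0, u≡4; β=1, v≡4 (mod 7); (4|7)=+1, (4|7)=+1; sign (−1)^0·+1^1·+1^0 = +1.
(a,b)_31: α=2, u≡9; β=1, v≡13 (mod 31); (9|31)=+1, (13|31)=-1; sign (−1)^0·+1^1·-1^2 = +1.
(a,b)_2: α=-12, β=-14; u≡5, v≡7 (mod 8); ε(u)ε(v)=0·1, αω(v)=-12·0, βω(u)=-14·1; sum ≡ 0  ⇒  +1.
(a,b)_11: α=9, u≡8; β=5, v≡6 (mod 11); (8|11)=-1, (6|11)=-1; sign (−1)^1·-1^5·-1^9 = -1.
(a,b)_43: α=2, u≡16; β=1, v≡11 (mod 43); (16|43)=+1, (11|43)=+1; sign (−1)^0·+1^1·+1^2 = +1.
(a,b)_47: α=3, u≡31; β=2, v≡7 (mod 47); (31|47)=-1, (7|47)=+1; sign (−1)^0·-1^2·+1^3 = +1.
(a,b)_17: α=3, u≡12; β=2, v≡10 (mod 17); (12|17)=-1, (10|17)=-1; sign (−1)^0·-1^2·-1^3 = -1.
(a,b)_19: α=2, u≡16; β=2, v≡9 (mod 19); (16|19)=+1, (9|19)=+1; sign (−1)^0·+1^2·+1^2 = +1.
(a,b)_∞: sgn(8789)=+, sgn(-102641)=−, so +1.
(a,b)_29: α=-2, u≡18; β=0, v≡2 (mod 29); (18|29)=-1, (2|29)=-1; sign (−1)^0·-1^0·-1^-2 = +1.
(a,b)_5: α=-2, u≡1; β=-2, v≡1 (mod 5); (1|5)=+1, (1|5)=+1; sign (−1)^0·+1^-2·+1^-2 = +1.
|Ram(8789, -102641)| = 2, even; anisotropic at {11, 17}.

[11, 17]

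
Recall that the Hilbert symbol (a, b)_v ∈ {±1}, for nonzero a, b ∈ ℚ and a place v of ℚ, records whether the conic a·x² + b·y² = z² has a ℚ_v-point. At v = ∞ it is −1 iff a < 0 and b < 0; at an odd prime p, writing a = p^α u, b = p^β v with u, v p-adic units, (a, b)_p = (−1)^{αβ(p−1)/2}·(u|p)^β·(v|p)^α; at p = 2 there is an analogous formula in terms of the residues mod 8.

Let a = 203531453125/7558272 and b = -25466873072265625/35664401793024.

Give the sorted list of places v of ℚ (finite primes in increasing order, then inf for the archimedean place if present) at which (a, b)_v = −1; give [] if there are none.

Mod squares: a ≡ 26, b ≡ -385. Check v ∈ {∞, 2, 3, 5, 7, 11, 13}.
v=11: a=11^2·(≡5), b=11^3·(≡5) mod 11; (5|11)=+1, (5|11)=+1; (−1)^{2·3·5}·(+1)^3·(+1)^2 = +1.
v=13: a=13^3·(≡11), b=13^4·(≡11) mod 13; (11|13)=-1, (11|13)=-1; (−1)^{3·4·6}·(-1)^4·(-1)^3 = -1.
v=7: a=7^2·(≡5), b=7^3·(≡2) mod 7; (5|7)=-1, (2|7)=+1; (−1)^{2·3·3}·(-1)^3·(+1)^2 = -1.
v=2: v_2(a)=-7, v_2(b)=-26; units ≡ 5, 7 (mod 8); ε·ε+αω+βω = 0·1+-7·0+-26·1 ≡ 0  ⇒  (a,b)_2 = +1.
v=5: a=5^6·(≡4), b=5^9·(≡3) mod 5; (4|5)=+1, (3|5)=-1; (−1)^{6·9·2}·(+1)^9·(-1)^6 = +1.
v=∞: 26 > 0 and -385 < 0  ⇒  (a,b)_∞ = +1.
v=3: a=3^-10·(≡2), b=3^-12·(≡2) mod 3; (2|3)=-1, (2|3)=-1; (−1)^{-10·-12·1}·(-1)^-12·(-1)^-10 = +1.
Ram(26, -385) = {7, 13}; no ℚ_7-point on the conic.

[7, 13]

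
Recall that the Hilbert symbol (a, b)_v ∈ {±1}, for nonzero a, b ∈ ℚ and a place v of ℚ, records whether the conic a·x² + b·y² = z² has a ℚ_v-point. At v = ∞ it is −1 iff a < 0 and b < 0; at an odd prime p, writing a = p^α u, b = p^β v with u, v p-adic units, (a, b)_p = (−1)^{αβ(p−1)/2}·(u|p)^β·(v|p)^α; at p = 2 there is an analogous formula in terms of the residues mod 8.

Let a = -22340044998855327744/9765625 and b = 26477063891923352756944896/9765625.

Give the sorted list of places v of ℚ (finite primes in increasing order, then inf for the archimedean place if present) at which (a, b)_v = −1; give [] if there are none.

[2, 7, 13, 23]

(a, b) ≡ (-46, 851851) mod (ℚ^×)²; places V = {2, 3, 5, 7, 11, 13, 23, 37, ∞}.
(a,b)_37: α=2, u≡1; β=3, v≡10 (mod 37); (1|37)=+1, (10|37)=+1; sign (−1)^0·+1^3·+1^2 = +1.
(a,b)_3: α=2, u≡2; β=2, v≡1 (mod 3); (2|3)=-1, (1|3)=+1; sign (−1)^0·-1^2·+1^2 = +1.
(a,b)_13: α=2, u≡11; β=3, v≡11 (mod 13); (11|13)=-1, (11|13)=-1; sign (−1)^0·-1^3·-1^2 = -1.
(a,b)_5: α=-10, u≡1; β=-10, v≡1 (mod 5); (1|5)=+1, (1|5)=+1; sign (−1)^0·+1^-10·+1^-10 = +1.
(a,b)_2: α=15, β=20; u≡1, v≡3 (mod 8); ε(u)ε(v)=0·1, αω(v)=15·1, βω(u)=20·0; sum ≡ 1  ⇒  -1.
(a,b)_∞: sgn(-46)=−, sgn(851851)=+, so +1.
(a,b)_7: α=6, u≡5; β=7, v≡6 (mod 7); (5|7)=-1, (6|7)=-1; sign (−1)^0·-1^7·-1^6 = -1.
(a,b)_23: α=1, u≡5; β=1, v≡7 (mod 23); (5|23)=-1, (7|23)=-1; sign (−1)^1·-1^1·-1^1 = -1.
(a,b)_11: α=2, u≡5; β=3, v≡5 (mod 11); (5|11)=+1, (5|11)=+1; sign (−1)^0·+1^3·+1^2 = +1.
(-46, 851851 / ℚ) ramifies at {2, 7, 13, 23}: a division algebra.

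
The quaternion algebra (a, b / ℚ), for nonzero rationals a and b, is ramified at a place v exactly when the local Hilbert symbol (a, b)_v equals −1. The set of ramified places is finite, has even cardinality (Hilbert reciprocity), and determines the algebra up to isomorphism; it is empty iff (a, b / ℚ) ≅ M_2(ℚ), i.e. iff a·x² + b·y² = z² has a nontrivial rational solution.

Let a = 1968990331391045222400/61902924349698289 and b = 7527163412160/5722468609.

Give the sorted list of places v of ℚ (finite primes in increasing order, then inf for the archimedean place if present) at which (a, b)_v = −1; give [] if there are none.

Mod squares: a ≡ 29, b ≡ 435. Check v ∈ {∞, 2, 3, 5, 7, 11, 13, 23, 29}.
v=29: a=29^5·(≡1), b=29^3·(≡27) mod 29; (1|29)=+1, (27|29)=-1; (−1)^{5·3·14}·(+1)^3·(-1)^5 = -1.
v=∞: 29 > 0 and 435 > 0  ⇒  (a,b)_∞ = +1.
v=5: a=5^2·(≡4), b=5^1·(≡3) mod 5; (4|5)=+1, (3|5)=-1; (−1)^{2·1·2}·(+1)^1·(-1)^2 = +1.
v=13: a=13^-4·(≡12), b=13^-2·(≡11) mod 13; (12|13)=+1, (11|13)=-1; (−1)^{-4·-2·6}·(+1)^-2·(-1)^-4 = +1.
v=11: a=11^-4·(≡6), b=11^-2·(≡10) mod 11; (6|11)=-1, (10|11)=-1; (−1)^{-4·-2·5}·(-1)^-2·(-1)^-4 = +1.
v=23: a=23^-6·(≡4), b=23^-4·(≡20) mod 23; (4|23)=+1, (20|23)=-1; (−1)^{-6·-4·11}·(+1)^-4·(-1)^-6 = +1.
v=2: v_2(a)=14, v_2(b)=6; units ≡ 5, 3 (mod 8); ε·ε+αω+βω = 0·1+14·1+6·1 ≡ 0  ⇒  (a,b)_2 = +1.
v=3: a=3^14·(≡2), b=3^9·(≡1) mod 3; (2|3)=-1, (1|3)=+1; (−1)^{14·9·1}·(-1)^9·(+1)^14 = -1.
v=7: a=7^2·(≡1), b=7^2·(≡4) mod 7; (1|7)=+1, (4|7)=+1; (−1)^{2·2·3}·(+1)^2·(+1)^2 = +1.
(29, 435 / ℚ) ramifies at {3, 29}: a division algebra.

[3, 29]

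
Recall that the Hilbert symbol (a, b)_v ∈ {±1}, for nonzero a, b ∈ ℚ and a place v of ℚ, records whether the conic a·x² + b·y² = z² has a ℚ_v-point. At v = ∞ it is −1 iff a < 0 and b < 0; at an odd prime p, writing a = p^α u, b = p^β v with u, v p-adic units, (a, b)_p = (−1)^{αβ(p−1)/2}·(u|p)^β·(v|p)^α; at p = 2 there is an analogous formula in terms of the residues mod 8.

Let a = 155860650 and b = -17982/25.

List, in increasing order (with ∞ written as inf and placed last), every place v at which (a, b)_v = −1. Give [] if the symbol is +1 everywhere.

[2, 3]

(a, b) ≡ (506, -222) mod (ℚ^×)²; places V = {2, 3, 5, 11, 23, 37, ∞}.
(a,b)_∞: sgn(506)=+, sgn(-222)=−, so +1.
(a,b)_2: α=1, β=1; u≡5, v≡1 (mod 8); ε(u)ε(v)=0·0, αω(v)=1·0, βω(u)=1·1; sum ≡ 1  ⇒  -1.
(a,b)_37: α=2, u≡1; β=1, v≡22 (mod 37); (1|37)=+1, (22|37)=-1; sign (−1)^0·+1^1·-1^2 = +1.
(a,b)_3: α=2, u≡2; β=5, v≡1 (mod 3); (2|3)=-1, (1|3)=+1; sign (−1)^0·-1^5·+1^2 = -1.
(a,b)_5: α=2, u≡1; β=-2, v≡3 (mod 5); (1|5)=+1, (3|5)=-1; sign (−1)^0·+1^-2·-1^2 = +1.
(a,b)_11: α=1, u≡6; β=0, v≡1 (mod 11); (6|11)=-1, (1|11)=+1; sign (−1)^0·-1^0·+1^1 = +1.
(a,b)_23: α=1, u≡14; β=0, v≡2 (mod 23); (14|23)=-1, (2|23)=+1; sign (−1)^0·-1^0·+1^1 = +1.
Ram(506, -222) = {2, 3}; no ℚ_2-point on the conic.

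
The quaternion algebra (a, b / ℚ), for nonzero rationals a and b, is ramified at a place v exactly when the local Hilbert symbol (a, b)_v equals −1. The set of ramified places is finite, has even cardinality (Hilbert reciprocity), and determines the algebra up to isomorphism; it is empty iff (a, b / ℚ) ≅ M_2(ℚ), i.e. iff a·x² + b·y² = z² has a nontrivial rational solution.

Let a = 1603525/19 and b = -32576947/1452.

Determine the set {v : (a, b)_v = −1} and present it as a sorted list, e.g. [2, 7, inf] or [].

Mod squares: a ≡ 24871, b ≡ -2001. Check v ∈ {∞, 2, 3, 5, 7, 11, 13, 17, 19, 23, 29}.
v=17: a=17^1·(≡13), b=17^2·(≡3) mod 17; (13|17)=+1, (3|17)=-1; (−1)^{1·2·8}·(+1)^2·(-1)^1 = -1.
v=23: a=23^0·(≡3), b=23^1·(≡22) mod 23; (3|23)=+1, (22|23)=-1; (−1)^{0·1·11}·(+1)^1·(-1)^0 = +1.
v=19: a=19^-1·(≡1), b=19^0·(≡2) mod 19; (1|19)=+1, (2|19)=-1; (−1)^{-1·0·9}·(+1)^0·(-1)^-1 = -1.
v=11: a=11^1·(≡10), b=11^-2·(≡4) mod 11; (10|11)=-1, (4|11)=+1; (−1)^{1·-2·5}·(-1)^-2·(+1)^1 = +1.
v=2: v_2(a)=0, v_2(b)=-2; units ≡ 7, 7 (mod 8); ε·ε+αω+βω = 1·1+0·0+-2·0 ≡ 1  ⇒  (a,b)_2 = -1.
v=7: a=7^3·(≡4), b=7^0·(≡1) mod 7; (4|7)=+1, (1|7)=+1; (−1)^{3·0·3}·(+1)^0·(+1)^3 = +1.
v=3: a=3^0·(≡1), b=3^-1·(≡2) mod 3; (1|3)=+1, (2|3)=-1; (−1)^{0·-1·1}·(+1)^-1·(-1)^0 = +1.
v=13: a=13^0·(≡11), b=13^2·(≡3) mod 13; (11|13)=-1, (3|13)=+1; (−1)^{0·2·6}·(-1)^2·(+1)^0 = +1.
v=29: a=29^0·(≡3), b=29^1·(≡15) mod 29; (3|29)=-1, (15|29)=-1; (−1)^{0·1·14}·(-1)^1·(-1)^0 = -1.
v=∞: 24871 > 0 and -2001 < 0  ⇒  (a,b)_∞ = +1.
v=5: a=5^2·(≡4), b=5^0·(≡4) mod 5; (4|5)=+1, (4|5)=+1; (−1)^{2·0·2}·(+1)^0·(+1)^2 = +1.
Ram(24871, -2001) = {2, 17, 19, 29}; no ℚ_2-point on the conic.

[2, 17, 19, 29]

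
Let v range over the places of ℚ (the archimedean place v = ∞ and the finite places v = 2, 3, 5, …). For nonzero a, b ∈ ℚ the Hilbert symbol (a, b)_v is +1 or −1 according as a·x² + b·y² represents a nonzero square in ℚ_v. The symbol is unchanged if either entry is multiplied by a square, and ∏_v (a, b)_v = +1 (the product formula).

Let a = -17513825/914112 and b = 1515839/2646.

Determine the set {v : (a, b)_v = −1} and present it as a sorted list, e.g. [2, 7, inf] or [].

Mod squares: a ≡ -51, b ≡ 25194. Check v ∈ {∞, 2, 3, 5, 7, 13, 17, 19, 23, 29}.
v=3: a=3^-3·(≡1), b=3^-3·(≡1) mod 3; (1|3)=+1, (1|3)=+1; (−1)^{-3·-3·1}·(+1)^-3·(+1)^-3 = -1.
v=17: a=17^1·(≡12), b=17^1·(≡11) mod 17; (12|17)=-1, (11|17)=-1; (−1)^{1·1·8}·(-1)^1·(-1)^1 = +1.
v=29: a=29^2·(≡28), b=29^0·(≡22) mod 29; (28|29)=+1, (22|29)=+1; (−1)^{2·0·14}·(+1)^0·(+1)^2 = +1.
v=5: a=5^2·(≡1), b=5^0·(≡4) mod 5; (1|5)=+1, (4|5)=+1; (−1)^{2·0·2}·(+1)^0·(+1)^2 = +1.
v=∞: -51 < 0 and 25194 > 0  ⇒  (a,b)_∞ = +1.
v=7: a=7^2·(≡3), b=7^-2·(≡2) mod 7; (3|7)=-1, (2|7)=+1; (−1)^{2·-2·3}·(-1)^-2·(+1)^2 = +1.
v=2: v_2(a)=-6, v_2(b)=-1; units ≡ 5, 5 (mod 8); ε·ε+αω+βω = 0·0+-6·1+-1·1 ≡ 1  ⇒  (a,b)_2 = -1.
v=19: a=19^0·(≡11), b=19^3·(≡10) mod 19; (11|19)=+1, (10|19)=-1; (−1)^{0·3·9}·(+1)^3·(-1)^0 = +1.
v=13: a=13^0·(≡12), b=13^1·(≡12) mod 13; (12|13)=+1, (12|13)=+1; (−1)^{0·1·6}·(+1)^1·(+1)^0 = +1.
v=23: a=23^-2·(≡18), b=23^0·(≡1) mod 23; (18|23)=+1, (1|23)=+1; (−1)^{-2·0·11}·(+1)^0·(+1)^-2 = +1.
Ram(-51, 25194) = {2, 3}; no ℚ_2-point on the conic.

[2, 3]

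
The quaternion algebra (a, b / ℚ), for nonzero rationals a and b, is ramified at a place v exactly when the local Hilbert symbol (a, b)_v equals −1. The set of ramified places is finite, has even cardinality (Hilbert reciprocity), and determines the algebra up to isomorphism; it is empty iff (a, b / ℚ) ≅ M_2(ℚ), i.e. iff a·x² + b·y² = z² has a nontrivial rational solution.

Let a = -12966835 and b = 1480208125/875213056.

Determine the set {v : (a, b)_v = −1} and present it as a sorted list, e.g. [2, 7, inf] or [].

(a, b) ≡ (-12966835, 37) mod (ℚ^×)²; places V = {2, 5, 7, 11, 17, 19, 23, 31, 37, 43, ∞}.
(a,b)_23: α=0, u≡13; β=2, v≡17 (mod 23); (13|23)=+1, (17|23)=-1; sign (−1)^0·+1^2·-1^0 = +1.
(a,b)_17: α=1, u≡1; β=0, v≡14 (mod 17); (1|17)=+1, (14|17)=-1; sign (−1)^0·+1^0·-1^1 = -1.
(a,b)_43: α=0, u≡30; β=-4, v≡5 (mod 43); (30|43)=-1, (5|43)=-1; sign (−1)^0·-1^-4·-1^0 = +1.
(a,b)_7: α=1, u≡5; β=0, v≡1 (mod 7); (5|7)=-1, (1|7)=+1; sign (−1)^0·-1^0·+1^1 = +1.
(a,b)_11: α=0, u≡9; β=2, v≡1 (mod 11); (9|11)=+1, (1|11)=+1; sign (−1)^0·+1^2·+1^0 = +1.
(a,b)_19: α=1, u≡15; β=0, v≡15 (mod 19); (15|19)=-1, (15|19)=-1; sign (−1)^0·-1^0·-1^1 = -1.
(a,b)_37: α=1, u≡9; β=1, v≡11 (mod 37); (9|37)=+1, (11|37)=+1; sign (−1)^0·+1^1·+1^1 = +1.
(a,b)_5: α=1, u≡3; β=4, v≡3 (mod 5); (3|5)=-1, (3|5)=-1; sign (−1)^0·-1^4·-1^1 = -1.
(a,b)_31: α=1, u≡29; β=0, v≡23 (mod 31); (29|31)=-1, (23|31)=-1; sign (−1)^0·-1^0·-1^1 = -1.
(a,b)_2: α=0, β=-8; u≡5, v≡5 (mod 8); ε(u)ε(v)=0·0, αω(v)=0·1, βω(u)=-8·1; sum ≡ 0  ⇒  +1.
(a,b)_∞: sgn(-12966835)=−, sgn(37)=+, so +1.
(-12966835, 37 / ℚ) ramifies at {5, 17, 19, 31}: a division algebra.

[5, 17, 19, 31]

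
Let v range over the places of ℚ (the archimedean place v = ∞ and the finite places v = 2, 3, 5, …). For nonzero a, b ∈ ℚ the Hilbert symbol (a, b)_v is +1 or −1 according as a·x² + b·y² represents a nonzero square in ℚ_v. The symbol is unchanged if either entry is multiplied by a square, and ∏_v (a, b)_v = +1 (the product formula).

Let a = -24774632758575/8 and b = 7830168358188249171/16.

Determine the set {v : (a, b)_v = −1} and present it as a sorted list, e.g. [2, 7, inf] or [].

[2, 41]

Mod squares: a ≡ -14, b ≡ 125419. Check v ∈ {∞, 2, 3, 5, 7, 19, 23, 41}.
v=3: a=3^2·(≡1), b=3^4·(≡1) mod 3; (1|3)=+1, (1|3)=+1; (−1)^{2·4·1}·(+1)^4·(+1)^2 = +1.
v=5: a=5^2·(≡4), b=5^0·(≡1) mod 5; (4|5)=+1, (1|5)=+1; (−1)^{2·0·2}·(+1)^0·(+1)^2 = +1.
v=19: a=19^2·(≡16), b=19^3·(≡12) mod 19; (16|19)=+1, (12|19)=-1; (−1)^{2·3·9}·(+1)^3·(-1)^2 = +1.
v=7: a=7^3·(≡5), b=7^5·(≡2) mod 7; (5|7)=-1, (2|7)=+1; (−1)^{3·5·3}·(-1)^5·(+1)^3 = +1.
v=∞: -14 < 0 and 125419 > 0  ⇒  (a,b)_∞ = +1.
v=23: a=23^2·(≡6), b=23^3·(≡18) mod 23; (6|23)=+1, (18|23)=+1; (−1)^{2·3·11}·(+1)^3·(+1)^2 = +1.
v=41: a=41^2·(≡30), b=41^3·(≡39) mod 41; (30|41)=-1, (39|41)=+1; (−1)^{2·3·20}·(-1)^3·(+1)^2 = -1.
v=2: v_2(a)=-3, v_2(b)=-4; units ≡ 1, 3 (mod 8); ε·ε+αω+βω = 0·1+-3·1+-4·0 ≡ 1  ⇒  (a,b)_2 = -1.
(-14, 125419 / ℚ) ramifies at {2, 41}: a division algebra.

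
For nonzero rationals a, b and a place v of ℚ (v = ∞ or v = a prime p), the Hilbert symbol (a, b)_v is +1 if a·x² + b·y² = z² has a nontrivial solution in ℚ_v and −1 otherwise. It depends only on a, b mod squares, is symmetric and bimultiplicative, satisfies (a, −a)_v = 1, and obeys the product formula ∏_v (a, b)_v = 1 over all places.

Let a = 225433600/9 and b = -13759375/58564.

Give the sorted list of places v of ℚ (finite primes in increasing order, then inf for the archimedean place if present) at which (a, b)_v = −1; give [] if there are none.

[7, 17]

Mod squares: a ≡ 8806, b ≡ -22015. Check v ∈ {∞, 2, 3, 5, 7, 11, 17, 37}.
v=∞: 8806 > 0 and -22015 < 0  ⇒  (a,b)_∞ = +1.
v=3: a=3^-2·(≡1), b=3^0·(≡2) mod 3; (1|3)=+1, (2|3)=-1; (−1)^{-2·0·1}·(+1)^0·(-1)^-2 = +1.
v=11: a=11^0·(≡2), b=11^-4·(≡2) mod 11; (2|11)=-1, (2|11)=-1; (−1)^{0·-4·5}·(-1)^-4·(-1)^0 = +1.
v=17: a=17^1·(≡2), b=17^1·(≡5) mod 17; (2|17)=+1, (5|17)=-1; (−1)^{1·1·8}·(+1)^1·(-1)^1 = -1.
v=5: a=5^2·(≡1), b=5^5·(≡3) mod 5; (1|5)=+1, (3|5)=-1; (−1)^{2·5·2}·(+1)^5·(-1)^2 = +1.
v=7: a=7^1·(≡6), b=7^1·(≡5) mod 7; (6|7)=-1, (5|7)=-1; (−1)^{1·1·3}·(-1)^1·(-1)^1 = -1.
v=2: v_2(a)=11, v_2(b)=-2; units ≡ 3, 1 (mod 8); ε·ε+αω+βω = 1·0+11·0+-2·1 ≡ 0  ⇒  (a,b)_2 = +1.
v=37: a=37^1·(≡34), b=37^1·(≡30) mod 37; (34|37)=+1, (30|37)=+1; (−1)^{1·1·18}·(+1)^1·(+1)^1 = +1.
Ram(8806, -22015) = {7, 17}; no ℚ_7-point on the conic.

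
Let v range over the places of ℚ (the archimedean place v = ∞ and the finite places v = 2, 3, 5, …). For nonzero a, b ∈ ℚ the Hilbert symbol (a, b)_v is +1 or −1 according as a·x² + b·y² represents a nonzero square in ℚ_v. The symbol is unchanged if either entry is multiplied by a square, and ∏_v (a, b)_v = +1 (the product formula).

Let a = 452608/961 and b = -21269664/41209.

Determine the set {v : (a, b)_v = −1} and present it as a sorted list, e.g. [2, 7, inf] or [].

(a, b) ≡ (442, -874) mod (ℚ^×)²; places V = {2, 3, 7, 13, 17, 19, 23, 29, 31, ∞}.
(a,b)_29: α=0, u≡23; β=-2, v≡28 (mod 29); (23|29)=+1, (28|29)=+1; sign (−1)^0·+1^-2·+1^0 = +1.
(a,b)_7: α=0, u≡1; β=-2, v≡4 (mod 7); (1|7)=+1, (4|7)=+1; sign (−1)^0·+1^-2·+1^0 = +1.
(a,b)_∞: sgn(442)=+, sgn(-874)=−, so +1.
(a,b)_19: α=0, u≡6; β=1, v≡7 (mod 19); (6|19)=+1, (7|19)=+1; sign (−1)^0·+1^1·+1^0 = +1.
(a,b)_2: α=11, β=5; u≡5, v≡3 (mod 8); ε(u)ε(v)=0·1, αω(v)=11·1, βω(u)=5·1; sum ≡ 0  ⇒  +1.
(a,b)_17: α=1, u≡4; β=0, v≡5 (mod 17); (4|17)=+1, (5|17)=-1; sign (−1)^0·+1^0·-1^1 = -1.
(a,b)_23: α=0, u≡11; β=1, v≡1 (mod 23); (11|23)=-1, (1|23)=+1; sign (−1)^0·-1^1·+1^0 = -1.
(a,b)_3: α=0, u≡1; β=2, v≡2 (mod 3); (1|3)=+1, (2|3)=-1; sign (−1)^0·+1^2·-1^0 = +1.
(a,b)_13: α=1, u≡11; β=2, v≡3 (mod 13); (11|13)=-1, (3|13)=+1; sign (−1)^0·-1^2·+1^1 = +1.
(a,b)_31: α=-2, u≡8; β=0, v≡18 (mod 31); (8|31)=+1, (18|31)=+1; sign (−1)^0·+1^0·+1^-2 = +1.
|Ram(442, -874)| = 2, even; anisotropic at {17, 23}.

[17, 23]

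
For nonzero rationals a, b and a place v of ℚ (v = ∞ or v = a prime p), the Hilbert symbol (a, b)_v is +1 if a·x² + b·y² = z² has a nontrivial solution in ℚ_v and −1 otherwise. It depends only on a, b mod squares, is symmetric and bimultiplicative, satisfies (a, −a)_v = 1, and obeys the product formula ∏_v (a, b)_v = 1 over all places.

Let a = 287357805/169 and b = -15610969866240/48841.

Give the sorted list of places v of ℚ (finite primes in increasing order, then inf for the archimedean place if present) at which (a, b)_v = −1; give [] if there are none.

[5, 7]

(a, b) ≡ (5, -665) mod (ℚ^×)²; places V = {2, 3, 5, 7, 13, 17, 19, ∞}.
(a,b)_∞: sgn(5)=+, sgn(-665)=−, so +1.
(a,b)_3: α=2, u≡2; β=4, v≡1 (mod 3); (2|3)=-1, (1|3)=+1; sign (−1)^0·-1^4·+1^2 = +1.
(a,b)_13: α=-2, u≡7; β=-2, v≡6 (mod 13); (7|13)=-1, (6|13)=-1; sign (−1)^0·-1^-2·-1^-2 = +1.
(a,b)_17: α=0, u≡12; β=-2, v≡16 (mod 17); (12|17)=-1, (16|17)=+1; sign (−1)^0·-1^-2·+1^0 = +1.
(a,b)_5: α=1, u≡4; β=1, v≡2 (mod 5); (4|5)=+1, (2|5)=-1; sign (−1)^0·+1^1·-1^1 = -1.
(a,b)_2: α=0, β=14; u≡5, v≡7 (mod 8); ε(u)ε(v)=0·1, αω(v)=0·0, βω(u)=14·1; sum ≡ 0  ⇒  +1.
(a,b)_7: α=2, u≡6; β=3, v≡5 (mod 7); (6|7)=-1, (5|7)=-1; sign (−1)^0·-1^3·-1^2 = -1.
(a,b)_19: α=4, u≡9; β=3, v≡14 (mod 19); (9|19)=+1, (14|19)=-1; sign (−1)^0·+1^3·-1^4 = +1.
|Ram(5, -665)| = 2, even; anisotropic at {5, 7}.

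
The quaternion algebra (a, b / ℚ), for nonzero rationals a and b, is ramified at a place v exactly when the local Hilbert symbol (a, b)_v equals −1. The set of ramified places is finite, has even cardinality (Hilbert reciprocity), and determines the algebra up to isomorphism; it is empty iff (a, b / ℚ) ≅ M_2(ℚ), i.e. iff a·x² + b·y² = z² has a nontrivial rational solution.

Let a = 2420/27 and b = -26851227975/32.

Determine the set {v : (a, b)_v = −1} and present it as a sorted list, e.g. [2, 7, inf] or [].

[3, 5, 13, 19]

(a, b) ≡ (15, -16302) mod (ℚ^×)²; places V = {2, 3, 5, 11, 13, 19, ∞}.
(a,b)_5: α=1, u≡2; β=2, v≡3 (mod 5); (2|5)=-1, (3|5)=-1; sign (−1)^0·-1^2·-1^1 = -1.
(a,b)_2: α=2, β=-5; u≡7, v≡1 (mod 8); ε(u)ε(v)=1·0, αω(v)=2·0, βω(u)=-5·0; sum ≡ 0  ⇒  +1.
(a,b)_13: α=0, u≡2; β=1, v≡7 (mod 13); (2|13)=-1, (7|13)=-1; sign (−1)^0·-1^1·-1^0 = -1.
(a,b)_3: α=-3, u≡2; β=3, v≡2 (mod 3); (2|3)=-1, (2|3)=-1; sign (−1)^1·-1^3·-1^-3 = -1.
(a,b)_11: α=2, u≡4; β=5, v≡9 (mod 11); (4|11)=+1, (9|11)=+1; sign (−1)^0·+1^5·+1^2 = +1.
(a,b)_∞: sgn(15)=+, sgn(-16302)=−, so +1.
(a,b)_19: α=0, u≡8; β=1, v≡6 (mod 19); (8|19)=-1, (6|19)=+1; sign (−1)^0·-1^1·+1^0 = -1.
Ram(15, -16302) = {3, 5, 13, 19}; no ℚ_3-point on the conic.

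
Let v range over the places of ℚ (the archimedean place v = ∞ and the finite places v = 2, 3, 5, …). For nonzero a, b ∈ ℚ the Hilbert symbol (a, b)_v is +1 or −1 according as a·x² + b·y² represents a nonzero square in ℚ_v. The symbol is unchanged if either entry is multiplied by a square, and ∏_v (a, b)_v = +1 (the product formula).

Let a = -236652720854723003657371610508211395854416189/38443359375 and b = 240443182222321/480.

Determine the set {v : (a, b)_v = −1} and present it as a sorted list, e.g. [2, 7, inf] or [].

[2, 3, 5, 13, 17, 43]

Mod squares: a ≡ -135915, b ≡ 519870. Check v ∈ {∞, 2, 3, 5, 7, 11, 13, 17, 29, 31, 41, 43}.
v=43: a=43^4·(≡20), b=43^1·(≡20) mod 43; (20|43)=-1, (20|43)=-1; (−1)^{4·1·21}·(-1)^1·(-1)^4 = -1.
v=5: a=5^-9·(≡2), b=5^-1·(≡1) mod 5; (2|5)=-1, (1|5)=+1; (−1)^{-9·-1·2}·(-1)^-1·(+1)^-9 = -1.
v=∞: -135915 < 0 and 519870 > 0  ⇒  (a,b)_∞ = +1.
v=17: a=17^5·(≡10), b=17^2·(≡14) mod 17; (10|17)=-1, (14|17)=-1; (−1)^{5·2·8}·(-1)^2·(-1)^5 = -1.
v=11: a=11^2·(≡4), b=11^0·(≡8) mod 11; (4|11)=+1, (8|11)=-1; (−1)^{2·0·5}·(+1)^0·(-1)^2 = +1.
v=31: a=31^2·(≡19), b=31^1·(≡26) mod 31; (19|31)=+1, (26|31)=-1; (−1)^{2·1·15}·(+1)^1·(-1)^2 = +1.
v=3: a=3^-9·(≡1), b=3^-1·(≡1) mod 3; (1|3)=+1, (1|3)=+1; (−1)^{-9·-1·1}·(+1)^-1·(+1)^-9 = -1.
v=13: a=13^11·(≡9), b=13^5·(≡7) mod 13; (9|13)=+1, (7|13)=-1; (−1)^{11·5·6}·(+1)^5·(-1)^11 = -1.
v=7: a=7^4·(≡1), b=7^0·(≡2) mod 7; (1|7)=+1, (2|7)=+1; (−1)^{4·0·3}·(+1)^0·(+1)^4 = +1.
v=29: a=29^2·(≡19), b=29^0·(≡25) mod 29; (19|29)=-1, (25|29)=+1; (−1)^{2·0·14}·(-1)^0·(+1)^2 = +1.
v=2: v_2(a)=0, v_2(b)=-5; units ≡ 5, 7 (mod 8); ε·ε+αω+βω = 0·1+0·0+-5·1 ≡ 1  ⇒  (a,b)_2 = -1.
v=41: a=41^5·(≡19), b=41^2·(≡31) mod 41; (19|41)=-1, (31|41)=+1; (−1)^{5·2·20}·(-1)^2·(+1)^5 = +1.
(-135915, 519870 / ℚ) ramifies at {2, 3, 5, 13, 17, 43}: a division algebra.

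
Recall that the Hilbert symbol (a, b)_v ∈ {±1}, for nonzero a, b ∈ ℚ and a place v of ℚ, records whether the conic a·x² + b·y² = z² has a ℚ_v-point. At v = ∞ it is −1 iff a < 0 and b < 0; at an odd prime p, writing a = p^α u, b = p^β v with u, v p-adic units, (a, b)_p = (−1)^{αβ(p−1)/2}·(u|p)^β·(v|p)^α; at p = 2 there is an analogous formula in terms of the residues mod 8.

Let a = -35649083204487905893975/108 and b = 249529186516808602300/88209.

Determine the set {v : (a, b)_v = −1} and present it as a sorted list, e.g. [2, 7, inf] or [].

[2, 13, 17, 29]

Mod squares: a ≡ -26013, b ≡ 9367. Check v ∈ {∞, 2, 3, 5, 11, 13, 17, 19, 23, 29}.
v=5: a=5^2·(≡2), b=5^2·(≡3) mod 5; (2|5)=-1, (3|5)=-1; (−1)^{2·2·2}·(-1)^2·(-1)^2 = +1.
v=3: a=3^-3·(≡2), b=3^-6·(≡1) mod 3; (2|3)=-1, (1|3)=+1; (−1)^{-3·-6·1}·(-1)^-6·(+1)^-3 = +1.
v=19: a=19^4·(≡5), b=19^3·(≡3) mod 19; (5|19)=+1, (3|19)=-1; (−1)^{4·3·9}·(+1)^3·(-1)^4 = +1.
v=11: a=11^0·(≡7), b=11^-2·(≡2) mod 11; (7|11)=-1, (2|11)=-1; (−1)^{0·-2·5}·(-1)^-2·(-1)^0 = +1.
v=13: a=13^5·(≡1), b=13^6·(≡8) mod 13; (1|13)=+1, (8|13)=-1; (−1)^{5·6·6}·(+1)^6·(-1)^5 = -1.
v=17: a=17^4·(≡14), b=17^3·(≡6) mod 17; (14|17)=-1, (6|17)=-1; (−1)^{4·3·8}·(-1)^3·(-1)^4 = -1.
v=2: v_2(a)=-2, v_2(b)=2; units ≡ 3, 7 (mod 8); ε·ε+αω+βω = 1·1+-2·0+2·1 ≡ 1  ⇒  (a,b)_2 = -1.
v=29: a=29^1·(≡8), b=29^1·(≡24) mod 29; (8|29)=-1, (24|29)=+1; (−1)^{1·1·14}·(-1)^1·(+1)^1 = -1.
v=23: a=23^3·(≡20), b=23^2·(≡3) mod 23; (20|23)=-1, (3|23)=+1; (−1)^{3·2·11}·(-1)^2·(+1)^3 = +1.
v=∞: -26013 < 0 and 9367 > 0  ⇒  (a,b)_∞ = +1.
|Ram(-26013, 9367)| = 4, even; anisotropic at {2, 13, 17, 29}.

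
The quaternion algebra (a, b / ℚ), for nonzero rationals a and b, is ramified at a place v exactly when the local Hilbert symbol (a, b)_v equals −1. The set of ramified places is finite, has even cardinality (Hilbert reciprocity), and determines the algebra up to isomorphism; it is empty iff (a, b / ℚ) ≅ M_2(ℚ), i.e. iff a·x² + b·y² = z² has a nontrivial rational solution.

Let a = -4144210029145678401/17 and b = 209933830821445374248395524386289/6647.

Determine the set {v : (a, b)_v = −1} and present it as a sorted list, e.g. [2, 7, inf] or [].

[2, 7, 23, 29]

(a, b) ≡ (-1390753, 1881607) mod (ℚ^×)²; places V = {2, 3, 7, 13, 17, 23, 29, 31, ∞}.
(a,b)_31: α=3, u≡14; β=5, v≡21 (mod 31); (14|31)=+1, (21|31)=-1; sign (−1)^1·+1^5·-1^3 = +1.
(a,b)_3: α=2, u≡2; β=4, v≡1 (mod 3); (2|3)=-1, (1|3)=+1; sign (−1)^0·-1^4·+1^2 = +1.
(a,b)_2: α=0, β=0; u≡7, v≡7 (mod 8); ε(u)ε(v)=1·1, αω(v)=0·0, βω(u)=0·0; sum ≡ 1  ⇒  -1.
(a,b)_13: α=3, u≡9; β=5, v≡12 (mod 13); (9|13)=+1, (12|13)=+1; sign (−1)^0·+1^5·+1^3 = +1.
(a,b)_17: α=-1, u≡10; β=-2, v≡9 (mod 17); (10|17)=-1, (9|17)=+1; sign (−1)^0·-1^-2·+1^-1 = +1.
(a,b)_∞: sgn(-1390753)=−, sgn(1881607)=+, so +1.
(a,b)_23: α=0, u≡5; β=-1, v≡22 (mod 23); (5|23)=-1, (22|23)=-1; sign (−1)^0·-1^-1·-1^0 = -1.
(a,b)_29: α=5, u≡7; β=9, v≡2 (mod 29); (7|29)=+1, (2|29)=-1; sign (−1)^0·+1^9·-1^5 = -1.
(a,b)_7: α=3, u≡4; β=5, v≡2 (mod 7); (4|7)=+1, (2|7)=+1; sign (−1)^1·+1^5·+1^3 = -1.
(-1390753, 1881607 / ℚ) ramifies at {2, 7, 23, 29}: a division algebra.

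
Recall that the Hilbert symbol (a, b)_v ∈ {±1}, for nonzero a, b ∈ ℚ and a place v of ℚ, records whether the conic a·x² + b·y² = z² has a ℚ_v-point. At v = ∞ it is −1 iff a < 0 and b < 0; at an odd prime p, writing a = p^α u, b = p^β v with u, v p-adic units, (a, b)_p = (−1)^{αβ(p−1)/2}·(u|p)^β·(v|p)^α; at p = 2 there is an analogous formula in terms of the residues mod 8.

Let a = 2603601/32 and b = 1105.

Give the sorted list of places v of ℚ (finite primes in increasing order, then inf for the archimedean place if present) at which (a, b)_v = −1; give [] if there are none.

Mod squares: a ≡ 2002, b ≡ 1105. Check v ∈ {∞, 2, 3, 5, 7, 11, 13, 17}.
v=11: a=11^1·(≡7), b=11^0·(≡5) mod 11; (7|11)=-1, (5|11)=+1; (−1)^{1·0·5}·(-1)^0·(+1)^1 = +1.
v=17: a=17^2·(≡9), b=17^1·(≡14) mod 17; (9|17)=+1, (14|17)=-1; (−1)^{2·1·8}·(+1)^1·(-1)^2 = +1.
v=3: a=3^2·(≡1), b=3^0·(≡1) mod 3; (1|3)=+1, (1|3)=+1; (−1)^{2·0·1}·(+1)^0·(+1)^2 = +1.
v=∞: 2002 > 0 and 1105 > 0  ⇒  (a,b)_∞ = +1.
v=5: a=5^0·(≡3), b=5^1·(≡1) mod 5; (3|5)=-1, (1|5)=+1; (−1)^{0·1·2}·(-1)^1·(+1)^0 = -1.
v=7: a=7^1·(≡3), b=7^0·(≡6) mod 7; (3|7)=-1, (6|7)=-1; (−1)^{1·0·3}·(-1)^0·(-1)^1 = -1.
v=2: v_2(a)=-5, v_2(b)=0; units ≡ 1, 1 (mod 8); ε·ε+αω+βω = 0·0+-5·0+0·0 ≡ 0  ⇒  (a,b)_2 = +1.
v=13: a=13^1·(≡2), b=13^1·(≡7) mod 13; (2|13)=-1, (7|13)=-1; (−1)^{1·1·6}·(-1)^1·(-1)^1 = +1.
|Ram(2002, 1105)| = 2, even; anisotropic at {5, 7}.

[5, 7]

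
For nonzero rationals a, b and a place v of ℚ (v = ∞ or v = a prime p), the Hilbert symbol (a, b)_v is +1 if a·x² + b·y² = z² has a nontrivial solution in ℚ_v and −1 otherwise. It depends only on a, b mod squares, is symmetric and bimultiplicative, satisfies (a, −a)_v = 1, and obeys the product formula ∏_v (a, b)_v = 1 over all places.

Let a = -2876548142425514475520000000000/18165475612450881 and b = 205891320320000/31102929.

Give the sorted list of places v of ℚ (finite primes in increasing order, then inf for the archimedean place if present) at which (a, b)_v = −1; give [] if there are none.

Mod squares: a ≡ -133, b ≡ 33497. Check v ∈ {∞, 2, 3, 5, 7, 11, 13, 19, 41, 43}.
v=11: a=11^-4·(≡7), b=11^-2·(≡7) mod 11; (7|11)=-1, (7|11)=-1; (−1)^{-4·-2·5}·(-1)^-2·(-1)^-4 = +1.
v=43: a=43^2·(≡7), b=43^1·(≡42) mod 43; (7|43)=-1, (42|43)=-1; (−1)^{2·1·21}·(-1)^1·(-1)^2 = -1.
v=41: a=41^2·(≡16), b=41^1·(≡13) mod 41; (16|41)=+1, (13|41)=-1; (−1)^{2·1·20}·(+1)^1·(-1)^2 = +1.
v=13: a=13^-10·(≡4), b=13^-4·(≡12) mod 13; (4|13)=+1, (12|13)=+1; (−1)^{-10·-4·6}·(+1)^-4·(+1)^-10 = +1.
v=7: a=7^7·(≡2), b=7^4·(≡1) mod 7; (2|7)=+1, (1|7)=+1; (−1)^{7·4·3}·(+1)^4·(+1)^7 = +1.
v=3: a=3^-2·(≡2), b=3^-2·(≡2) mod 3; (2|3)=-1, (2|3)=-1; (−1)^{-2·-2·1}·(-1)^-2·(-1)^-2 = +1.
v=2: v_2(a)=24, v_2(b)=12; units ≡ 3, 1 (mod 8); ε·ε+αω+βω = 1·0+24·0+12·1 ≡ 0  ⇒  (a,b)_2 = +1.
v=∞: -133 < 0 and 33497 > 0  ⇒  (a,b)_∞ = +1.
v=5: a=5^10·(≡2), b=5^4·(≡3) mod 5; (2|5)=-1, (3|5)=-1; (−1)^{10·4·2}·(-1)^4·(-1)^10 = +1.
v=19: a=19^3·(≡14), b=19^1·(≡13) mod 19; (14|19)=-1, (13|19)=-1; (−1)^{3·1·9}·(-1)^1·(-1)^3 = -1.
(-133, 33497 / ℚ) ramifies at {19, 43}: a division algebra.

[19, 43]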